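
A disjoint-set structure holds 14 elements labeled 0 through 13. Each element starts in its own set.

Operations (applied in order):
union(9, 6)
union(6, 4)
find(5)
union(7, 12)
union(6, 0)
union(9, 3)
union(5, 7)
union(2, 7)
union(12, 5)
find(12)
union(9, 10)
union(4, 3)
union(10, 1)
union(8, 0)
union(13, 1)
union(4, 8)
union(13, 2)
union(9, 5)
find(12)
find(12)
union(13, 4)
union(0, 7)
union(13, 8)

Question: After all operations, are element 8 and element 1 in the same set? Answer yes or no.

Answer: yes

Derivation:
Step 1: union(9, 6) -> merged; set of 9 now {6, 9}
Step 2: union(6, 4) -> merged; set of 6 now {4, 6, 9}
Step 3: find(5) -> no change; set of 5 is {5}
Step 4: union(7, 12) -> merged; set of 7 now {7, 12}
Step 5: union(6, 0) -> merged; set of 6 now {0, 4, 6, 9}
Step 6: union(9, 3) -> merged; set of 9 now {0, 3, 4, 6, 9}
Step 7: union(5, 7) -> merged; set of 5 now {5, 7, 12}
Step 8: union(2, 7) -> merged; set of 2 now {2, 5, 7, 12}
Step 9: union(12, 5) -> already same set; set of 12 now {2, 5, 7, 12}
Step 10: find(12) -> no change; set of 12 is {2, 5, 7, 12}
Step 11: union(9, 10) -> merged; set of 9 now {0, 3, 4, 6, 9, 10}
Step 12: union(4, 3) -> already same set; set of 4 now {0, 3, 4, 6, 9, 10}
Step 13: union(10, 1) -> merged; set of 10 now {0, 1, 3, 4, 6, 9, 10}
Step 14: union(8, 0) -> merged; set of 8 now {0, 1, 3, 4, 6, 8, 9, 10}
Step 15: union(13, 1) -> merged; set of 13 now {0, 1, 3, 4, 6, 8, 9, 10, 13}
Step 16: union(4, 8) -> already same set; set of 4 now {0, 1, 3, 4, 6, 8, 9, 10, 13}
Step 17: union(13, 2) -> merged; set of 13 now {0, 1, 2, 3, 4, 5, 6, 7, 8, 9, 10, 12, 13}
Step 18: union(9, 5) -> already same set; set of 9 now {0, 1, 2, 3, 4, 5, 6, 7, 8, 9, 10, 12, 13}
Step 19: find(12) -> no change; set of 12 is {0, 1, 2, 3, 4, 5, 6, 7, 8, 9, 10, 12, 13}
Step 20: find(12) -> no change; set of 12 is {0, 1, 2, 3, 4, 5, 6, 7, 8, 9, 10, 12, 13}
Step 21: union(13, 4) -> already same set; set of 13 now {0, 1, 2, 3, 4, 5, 6, 7, 8, 9, 10, 12, 13}
Step 22: union(0, 7) -> already same set; set of 0 now {0, 1, 2, 3, 4, 5, 6, 7, 8, 9, 10, 12, 13}
Step 23: union(13, 8) -> already same set; set of 13 now {0, 1, 2, 3, 4, 5, 6, 7, 8, 9, 10, 12, 13}
Set of 8: {0, 1, 2, 3, 4, 5, 6, 7, 8, 9, 10, 12, 13}; 1 is a member.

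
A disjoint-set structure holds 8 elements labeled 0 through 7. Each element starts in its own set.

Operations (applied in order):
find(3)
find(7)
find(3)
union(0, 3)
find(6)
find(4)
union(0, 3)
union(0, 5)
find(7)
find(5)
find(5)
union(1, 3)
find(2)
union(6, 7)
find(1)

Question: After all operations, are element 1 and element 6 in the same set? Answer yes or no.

Answer: no

Derivation:
Step 1: find(3) -> no change; set of 3 is {3}
Step 2: find(7) -> no change; set of 7 is {7}
Step 3: find(3) -> no change; set of 3 is {3}
Step 4: union(0, 3) -> merged; set of 0 now {0, 3}
Step 5: find(6) -> no change; set of 6 is {6}
Step 6: find(4) -> no change; set of 4 is {4}
Step 7: union(0, 3) -> already same set; set of 0 now {0, 3}
Step 8: union(0, 5) -> merged; set of 0 now {0, 3, 5}
Step 9: find(7) -> no change; set of 7 is {7}
Step 10: find(5) -> no change; set of 5 is {0, 3, 5}
Step 11: find(5) -> no change; set of 5 is {0, 3, 5}
Step 12: union(1, 3) -> merged; set of 1 now {0, 1, 3, 5}
Step 13: find(2) -> no change; set of 2 is {2}
Step 14: union(6, 7) -> merged; set of 6 now {6, 7}
Step 15: find(1) -> no change; set of 1 is {0, 1, 3, 5}
Set of 1: {0, 1, 3, 5}; 6 is not a member.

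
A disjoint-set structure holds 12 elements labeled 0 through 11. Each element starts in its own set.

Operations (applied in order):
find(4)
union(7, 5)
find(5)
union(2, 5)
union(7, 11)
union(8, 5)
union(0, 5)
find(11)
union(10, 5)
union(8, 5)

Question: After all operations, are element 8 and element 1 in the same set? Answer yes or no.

Answer: no

Derivation:
Step 1: find(4) -> no change; set of 4 is {4}
Step 2: union(7, 5) -> merged; set of 7 now {5, 7}
Step 3: find(5) -> no change; set of 5 is {5, 7}
Step 4: union(2, 5) -> merged; set of 2 now {2, 5, 7}
Step 5: union(7, 11) -> merged; set of 7 now {2, 5, 7, 11}
Step 6: union(8, 5) -> merged; set of 8 now {2, 5, 7, 8, 11}
Step 7: union(0, 5) -> merged; set of 0 now {0, 2, 5, 7, 8, 11}
Step 8: find(11) -> no change; set of 11 is {0, 2, 5, 7, 8, 11}
Step 9: union(10, 5) -> merged; set of 10 now {0, 2, 5, 7, 8, 10, 11}
Step 10: union(8, 5) -> already same set; set of 8 now {0, 2, 5, 7, 8, 10, 11}
Set of 8: {0, 2, 5, 7, 8, 10, 11}; 1 is not a member.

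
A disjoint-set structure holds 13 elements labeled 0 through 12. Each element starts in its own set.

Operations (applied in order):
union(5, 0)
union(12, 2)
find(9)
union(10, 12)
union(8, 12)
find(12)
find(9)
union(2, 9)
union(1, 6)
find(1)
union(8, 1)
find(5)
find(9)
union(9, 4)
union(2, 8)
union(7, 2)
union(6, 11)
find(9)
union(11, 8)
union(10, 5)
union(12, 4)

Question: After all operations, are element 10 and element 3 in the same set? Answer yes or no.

Step 1: union(5, 0) -> merged; set of 5 now {0, 5}
Step 2: union(12, 2) -> merged; set of 12 now {2, 12}
Step 3: find(9) -> no change; set of 9 is {9}
Step 4: union(10, 12) -> merged; set of 10 now {2, 10, 12}
Step 5: union(8, 12) -> merged; set of 8 now {2, 8, 10, 12}
Step 6: find(12) -> no change; set of 12 is {2, 8, 10, 12}
Step 7: find(9) -> no change; set of 9 is {9}
Step 8: union(2, 9) -> merged; set of 2 now {2, 8, 9, 10, 12}
Step 9: union(1, 6) -> merged; set of 1 now {1, 6}
Step 10: find(1) -> no change; set of 1 is {1, 6}
Step 11: union(8, 1) -> merged; set of 8 now {1, 2, 6, 8, 9, 10, 12}
Step 12: find(5) -> no change; set of 5 is {0, 5}
Step 13: find(9) -> no change; set of 9 is {1, 2, 6, 8, 9, 10, 12}
Step 14: union(9, 4) -> merged; set of 9 now {1, 2, 4, 6, 8, 9, 10, 12}
Step 15: union(2, 8) -> already same set; set of 2 now {1, 2, 4, 6, 8, 9, 10, 12}
Step 16: union(7, 2) -> merged; set of 7 now {1, 2, 4, 6, 7, 8, 9, 10, 12}
Step 17: union(6, 11) -> merged; set of 6 now {1, 2, 4, 6, 7, 8, 9, 10, 11, 12}
Step 18: find(9) -> no change; set of 9 is {1, 2, 4, 6, 7, 8, 9, 10, 11, 12}
Step 19: union(11, 8) -> already same set; set of 11 now {1, 2, 4, 6, 7, 8, 9, 10, 11, 12}
Step 20: union(10, 5) -> merged; set of 10 now {0, 1, 2, 4, 5, 6, 7, 8, 9, 10, 11, 12}
Step 21: union(12, 4) -> already same set; set of 12 now {0, 1, 2, 4, 5, 6, 7, 8, 9, 10, 11, 12}
Set of 10: {0, 1, 2, 4, 5, 6, 7, 8, 9, 10, 11, 12}; 3 is not a member.

Answer: no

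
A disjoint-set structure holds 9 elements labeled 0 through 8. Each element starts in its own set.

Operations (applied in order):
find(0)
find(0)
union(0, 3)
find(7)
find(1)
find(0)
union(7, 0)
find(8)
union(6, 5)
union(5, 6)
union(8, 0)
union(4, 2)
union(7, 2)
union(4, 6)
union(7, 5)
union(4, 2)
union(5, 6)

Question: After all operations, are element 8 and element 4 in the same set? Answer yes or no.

Step 1: find(0) -> no change; set of 0 is {0}
Step 2: find(0) -> no change; set of 0 is {0}
Step 3: union(0, 3) -> merged; set of 0 now {0, 3}
Step 4: find(7) -> no change; set of 7 is {7}
Step 5: find(1) -> no change; set of 1 is {1}
Step 6: find(0) -> no change; set of 0 is {0, 3}
Step 7: union(7, 0) -> merged; set of 7 now {0, 3, 7}
Step 8: find(8) -> no change; set of 8 is {8}
Step 9: union(6, 5) -> merged; set of 6 now {5, 6}
Step 10: union(5, 6) -> already same set; set of 5 now {5, 6}
Step 11: union(8, 0) -> merged; set of 8 now {0, 3, 7, 8}
Step 12: union(4, 2) -> merged; set of 4 now {2, 4}
Step 13: union(7, 2) -> merged; set of 7 now {0, 2, 3, 4, 7, 8}
Step 14: union(4, 6) -> merged; set of 4 now {0, 2, 3, 4, 5, 6, 7, 8}
Step 15: union(7, 5) -> already same set; set of 7 now {0, 2, 3, 4, 5, 6, 7, 8}
Step 16: union(4, 2) -> already same set; set of 4 now {0, 2, 3, 4, 5, 6, 7, 8}
Step 17: union(5, 6) -> already same set; set of 5 now {0, 2, 3, 4, 5, 6, 7, 8}
Set of 8: {0, 2, 3, 4, 5, 6, 7, 8}; 4 is a member.

Answer: yes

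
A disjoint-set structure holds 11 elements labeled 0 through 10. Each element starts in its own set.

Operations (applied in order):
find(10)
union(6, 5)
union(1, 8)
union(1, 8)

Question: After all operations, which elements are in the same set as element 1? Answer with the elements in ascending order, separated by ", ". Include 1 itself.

Step 1: find(10) -> no change; set of 10 is {10}
Step 2: union(6, 5) -> merged; set of 6 now {5, 6}
Step 3: union(1, 8) -> merged; set of 1 now {1, 8}
Step 4: union(1, 8) -> already same set; set of 1 now {1, 8}
Component of 1: {1, 8}

Answer: 1, 8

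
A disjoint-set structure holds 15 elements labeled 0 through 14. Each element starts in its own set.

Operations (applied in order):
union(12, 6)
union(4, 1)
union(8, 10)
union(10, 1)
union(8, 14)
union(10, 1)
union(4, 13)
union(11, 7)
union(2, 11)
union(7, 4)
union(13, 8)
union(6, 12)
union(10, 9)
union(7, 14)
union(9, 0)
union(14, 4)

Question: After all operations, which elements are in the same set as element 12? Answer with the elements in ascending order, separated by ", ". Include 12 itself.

Answer: 6, 12

Derivation:
Step 1: union(12, 6) -> merged; set of 12 now {6, 12}
Step 2: union(4, 1) -> merged; set of 4 now {1, 4}
Step 3: union(8, 10) -> merged; set of 8 now {8, 10}
Step 4: union(10, 1) -> merged; set of 10 now {1, 4, 8, 10}
Step 5: union(8, 14) -> merged; set of 8 now {1, 4, 8, 10, 14}
Step 6: union(10, 1) -> already same set; set of 10 now {1, 4, 8, 10, 14}
Step 7: union(4, 13) -> merged; set of 4 now {1, 4, 8, 10, 13, 14}
Step 8: union(11, 7) -> merged; set of 11 now {7, 11}
Step 9: union(2, 11) -> merged; set of 2 now {2, 7, 11}
Step 10: union(7, 4) -> merged; set of 7 now {1, 2, 4, 7, 8, 10, 11, 13, 14}
Step 11: union(13, 8) -> already same set; set of 13 now {1, 2, 4, 7, 8, 10, 11, 13, 14}
Step 12: union(6, 12) -> already same set; set of 6 now {6, 12}
Step 13: union(10, 9) -> merged; set of 10 now {1, 2, 4, 7, 8, 9, 10, 11, 13, 14}
Step 14: union(7, 14) -> already same set; set of 7 now {1, 2, 4, 7, 8, 9, 10, 11, 13, 14}
Step 15: union(9, 0) -> merged; set of 9 now {0, 1, 2, 4, 7, 8, 9, 10, 11, 13, 14}
Step 16: union(14, 4) -> already same set; set of 14 now {0, 1, 2, 4, 7, 8, 9, 10, 11, 13, 14}
Component of 12: {6, 12}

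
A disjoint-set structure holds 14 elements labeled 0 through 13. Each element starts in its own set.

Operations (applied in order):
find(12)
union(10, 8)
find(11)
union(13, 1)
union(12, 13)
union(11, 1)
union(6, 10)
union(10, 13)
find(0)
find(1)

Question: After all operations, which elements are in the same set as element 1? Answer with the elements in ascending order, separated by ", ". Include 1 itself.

Step 1: find(12) -> no change; set of 12 is {12}
Step 2: union(10, 8) -> merged; set of 10 now {8, 10}
Step 3: find(11) -> no change; set of 11 is {11}
Step 4: union(13, 1) -> merged; set of 13 now {1, 13}
Step 5: union(12, 13) -> merged; set of 12 now {1, 12, 13}
Step 6: union(11, 1) -> merged; set of 11 now {1, 11, 12, 13}
Step 7: union(6, 10) -> merged; set of 6 now {6, 8, 10}
Step 8: union(10, 13) -> merged; set of 10 now {1, 6, 8, 10, 11, 12, 13}
Step 9: find(0) -> no change; set of 0 is {0}
Step 10: find(1) -> no change; set of 1 is {1, 6, 8, 10, 11, 12, 13}
Component of 1: {1, 6, 8, 10, 11, 12, 13}

Answer: 1, 6, 8, 10, 11, 12, 13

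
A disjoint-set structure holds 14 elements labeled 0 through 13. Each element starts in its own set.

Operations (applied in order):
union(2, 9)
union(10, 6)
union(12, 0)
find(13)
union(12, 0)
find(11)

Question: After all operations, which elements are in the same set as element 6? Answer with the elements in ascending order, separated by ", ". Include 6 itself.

Answer: 6, 10

Derivation:
Step 1: union(2, 9) -> merged; set of 2 now {2, 9}
Step 2: union(10, 6) -> merged; set of 10 now {6, 10}
Step 3: union(12, 0) -> merged; set of 12 now {0, 12}
Step 4: find(13) -> no change; set of 13 is {13}
Step 5: union(12, 0) -> already same set; set of 12 now {0, 12}
Step 6: find(11) -> no change; set of 11 is {11}
Component of 6: {6, 10}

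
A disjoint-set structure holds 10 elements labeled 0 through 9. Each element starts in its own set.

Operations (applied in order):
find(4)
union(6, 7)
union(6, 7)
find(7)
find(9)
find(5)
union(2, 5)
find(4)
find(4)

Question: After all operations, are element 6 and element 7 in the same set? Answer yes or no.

Step 1: find(4) -> no change; set of 4 is {4}
Step 2: union(6, 7) -> merged; set of 6 now {6, 7}
Step 3: union(6, 7) -> already same set; set of 6 now {6, 7}
Step 4: find(7) -> no change; set of 7 is {6, 7}
Step 5: find(9) -> no change; set of 9 is {9}
Step 6: find(5) -> no change; set of 5 is {5}
Step 7: union(2, 5) -> merged; set of 2 now {2, 5}
Step 8: find(4) -> no change; set of 4 is {4}
Step 9: find(4) -> no change; set of 4 is {4}
Set of 6: {6, 7}; 7 is a member.

Answer: yes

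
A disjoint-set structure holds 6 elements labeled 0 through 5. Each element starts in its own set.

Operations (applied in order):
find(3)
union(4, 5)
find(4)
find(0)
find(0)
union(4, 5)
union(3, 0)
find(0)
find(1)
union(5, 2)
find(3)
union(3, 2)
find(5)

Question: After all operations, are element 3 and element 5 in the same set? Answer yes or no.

Answer: yes

Derivation:
Step 1: find(3) -> no change; set of 3 is {3}
Step 2: union(4, 5) -> merged; set of 4 now {4, 5}
Step 3: find(4) -> no change; set of 4 is {4, 5}
Step 4: find(0) -> no change; set of 0 is {0}
Step 5: find(0) -> no change; set of 0 is {0}
Step 6: union(4, 5) -> already same set; set of 4 now {4, 5}
Step 7: union(3, 0) -> merged; set of 3 now {0, 3}
Step 8: find(0) -> no change; set of 0 is {0, 3}
Step 9: find(1) -> no change; set of 1 is {1}
Step 10: union(5, 2) -> merged; set of 5 now {2, 4, 5}
Step 11: find(3) -> no change; set of 3 is {0, 3}
Step 12: union(3, 2) -> merged; set of 3 now {0, 2, 3, 4, 5}
Step 13: find(5) -> no change; set of 5 is {0, 2, 3, 4, 5}
Set of 3: {0, 2, 3, 4, 5}; 5 is a member.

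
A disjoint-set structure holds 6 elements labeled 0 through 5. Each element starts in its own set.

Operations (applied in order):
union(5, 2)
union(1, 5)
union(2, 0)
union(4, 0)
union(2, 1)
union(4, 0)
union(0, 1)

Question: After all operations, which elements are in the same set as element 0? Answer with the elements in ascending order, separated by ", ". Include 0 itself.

Answer: 0, 1, 2, 4, 5

Derivation:
Step 1: union(5, 2) -> merged; set of 5 now {2, 5}
Step 2: union(1, 5) -> merged; set of 1 now {1, 2, 5}
Step 3: union(2, 0) -> merged; set of 2 now {0, 1, 2, 5}
Step 4: union(4, 0) -> merged; set of 4 now {0, 1, 2, 4, 5}
Step 5: union(2, 1) -> already same set; set of 2 now {0, 1, 2, 4, 5}
Step 6: union(4, 0) -> already same set; set of 4 now {0, 1, 2, 4, 5}
Step 7: union(0, 1) -> already same set; set of 0 now {0, 1, 2, 4, 5}
Component of 0: {0, 1, 2, 4, 5}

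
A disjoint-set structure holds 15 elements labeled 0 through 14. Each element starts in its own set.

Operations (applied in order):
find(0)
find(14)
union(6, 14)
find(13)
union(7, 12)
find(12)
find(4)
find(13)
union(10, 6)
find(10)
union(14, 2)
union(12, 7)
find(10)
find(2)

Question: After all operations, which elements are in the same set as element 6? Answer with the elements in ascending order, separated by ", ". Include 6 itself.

Answer: 2, 6, 10, 14

Derivation:
Step 1: find(0) -> no change; set of 0 is {0}
Step 2: find(14) -> no change; set of 14 is {14}
Step 3: union(6, 14) -> merged; set of 6 now {6, 14}
Step 4: find(13) -> no change; set of 13 is {13}
Step 5: union(7, 12) -> merged; set of 7 now {7, 12}
Step 6: find(12) -> no change; set of 12 is {7, 12}
Step 7: find(4) -> no change; set of 4 is {4}
Step 8: find(13) -> no change; set of 13 is {13}
Step 9: union(10, 6) -> merged; set of 10 now {6, 10, 14}
Step 10: find(10) -> no change; set of 10 is {6, 10, 14}
Step 11: union(14, 2) -> merged; set of 14 now {2, 6, 10, 14}
Step 12: union(12, 7) -> already same set; set of 12 now {7, 12}
Step 13: find(10) -> no change; set of 10 is {2, 6, 10, 14}
Step 14: find(2) -> no change; set of 2 is {2, 6, 10, 14}
Component of 6: {2, 6, 10, 14}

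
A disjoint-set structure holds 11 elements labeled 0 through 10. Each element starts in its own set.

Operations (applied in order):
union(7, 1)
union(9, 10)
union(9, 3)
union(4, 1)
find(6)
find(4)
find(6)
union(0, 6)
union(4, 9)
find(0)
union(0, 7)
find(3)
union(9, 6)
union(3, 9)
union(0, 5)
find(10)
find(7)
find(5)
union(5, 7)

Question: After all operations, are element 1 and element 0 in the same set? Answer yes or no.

Answer: yes

Derivation:
Step 1: union(7, 1) -> merged; set of 7 now {1, 7}
Step 2: union(9, 10) -> merged; set of 9 now {9, 10}
Step 3: union(9, 3) -> merged; set of 9 now {3, 9, 10}
Step 4: union(4, 1) -> merged; set of 4 now {1, 4, 7}
Step 5: find(6) -> no change; set of 6 is {6}
Step 6: find(4) -> no change; set of 4 is {1, 4, 7}
Step 7: find(6) -> no change; set of 6 is {6}
Step 8: union(0, 6) -> merged; set of 0 now {0, 6}
Step 9: union(4, 9) -> merged; set of 4 now {1, 3, 4, 7, 9, 10}
Step 10: find(0) -> no change; set of 0 is {0, 6}
Step 11: union(0, 7) -> merged; set of 0 now {0, 1, 3, 4, 6, 7, 9, 10}
Step 12: find(3) -> no change; set of 3 is {0, 1, 3, 4, 6, 7, 9, 10}
Step 13: union(9, 6) -> already same set; set of 9 now {0, 1, 3, 4, 6, 7, 9, 10}
Step 14: union(3, 9) -> already same set; set of 3 now {0, 1, 3, 4, 6, 7, 9, 10}
Step 15: union(0, 5) -> merged; set of 0 now {0, 1, 3, 4, 5, 6, 7, 9, 10}
Step 16: find(10) -> no change; set of 10 is {0, 1, 3, 4, 5, 6, 7, 9, 10}
Step 17: find(7) -> no change; set of 7 is {0, 1, 3, 4, 5, 6, 7, 9, 10}
Step 18: find(5) -> no change; set of 5 is {0, 1, 3, 4, 5, 6, 7, 9, 10}
Step 19: union(5, 7) -> already same set; set of 5 now {0, 1, 3, 4, 5, 6, 7, 9, 10}
Set of 1: {0, 1, 3, 4, 5, 6, 7, 9, 10}; 0 is a member.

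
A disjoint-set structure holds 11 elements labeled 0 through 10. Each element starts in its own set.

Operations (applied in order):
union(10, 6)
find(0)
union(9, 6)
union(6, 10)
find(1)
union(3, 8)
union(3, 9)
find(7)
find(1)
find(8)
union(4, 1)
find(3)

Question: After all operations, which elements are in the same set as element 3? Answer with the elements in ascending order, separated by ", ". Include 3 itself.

Answer: 3, 6, 8, 9, 10

Derivation:
Step 1: union(10, 6) -> merged; set of 10 now {6, 10}
Step 2: find(0) -> no change; set of 0 is {0}
Step 3: union(9, 6) -> merged; set of 9 now {6, 9, 10}
Step 4: union(6, 10) -> already same set; set of 6 now {6, 9, 10}
Step 5: find(1) -> no change; set of 1 is {1}
Step 6: union(3, 8) -> merged; set of 3 now {3, 8}
Step 7: union(3, 9) -> merged; set of 3 now {3, 6, 8, 9, 10}
Step 8: find(7) -> no change; set of 7 is {7}
Step 9: find(1) -> no change; set of 1 is {1}
Step 10: find(8) -> no change; set of 8 is {3, 6, 8, 9, 10}
Step 11: union(4, 1) -> merged; set of 4 now {1, 4}
Step 12: find(3) -> no change; set of 3 is {3, 6, 8, 9, 10}
Component of 3: {3, 6, 8, 9, 10}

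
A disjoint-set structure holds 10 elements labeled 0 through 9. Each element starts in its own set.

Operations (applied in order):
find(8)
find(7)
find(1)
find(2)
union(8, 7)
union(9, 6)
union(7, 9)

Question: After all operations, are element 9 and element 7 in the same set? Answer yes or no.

Answer: yes

Derivation:
Step 1: find(8) -> no change; set of 8 is {8}
Step 2: find(7) -> no change; set of 7 is {7}
Step 3: find(1) -> no change; set of 1 is {1}
Step 4: find(2) -> no change; set of 2 is {2}
Step 5: union(8, 7) -> merged; set of 8 now {7, 8}
Step 6: union(9, 6) -> merged; set of 9 now {6, 9}
Step 7: union(7, 9) -> merged; set of 7 now {6, 7, 8, 9}
Set of 9: {6, 7, 8, 9}; 7 is a member.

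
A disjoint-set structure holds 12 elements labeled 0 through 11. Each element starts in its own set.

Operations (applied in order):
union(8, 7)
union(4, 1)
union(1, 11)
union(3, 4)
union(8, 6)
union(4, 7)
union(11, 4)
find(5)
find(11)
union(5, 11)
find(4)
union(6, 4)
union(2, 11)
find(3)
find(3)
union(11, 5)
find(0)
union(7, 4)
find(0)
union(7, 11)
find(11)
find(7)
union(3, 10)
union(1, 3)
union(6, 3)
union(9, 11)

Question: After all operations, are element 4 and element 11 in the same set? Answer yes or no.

Answer: yes

Derivation:
Step 1: union(8, 7) -> merged; set of 8 now {7, 8}
Step 2: union(4, 1) -> merged; set of 4 now {1, 4}
Step 3: union(1, 11) -> merged; set of 1 now {1, 4, 11}
Step 4: union(3, 4) -> merged; set of 3 now {1, 3, 4, 11}
Step 5: union(8, 6) -> merged; set of 8 now {6, 7, 8}
Step 6: union(4, 7) -> merged; set of 4 now {1, 3, 4, 6, 7, 8, 11}
Step 7: union(11, 4) -> already same set; set of 11 now {1, 3, 4, 6, 7, 8, 11}
Step 8: find(5) -> no change; set of 5 is {5}
Step 9: find(11) -> no change; set of 11 is {1, 3, 4, 6, 7, 8, 11}
Step 10: union(5, 11) -> merged; set of 5 now {1, 3, 4, 5, 6, 7, 8, 11}
Step 11: find(4) -> no change; set of 4 is {1, 3, 4, 5, 6, 7, 8, 11}
Step 12: union(6, 4) -> already same set; set of 6 now {1, 3, 4, 5, 6, 7, 8, 11}
Step 13: union(2, 11) -> merged; set of 2 now {1, 2, 3, 4, 5, 6, 7, 8, 11}
Step 14: find(3) -> no change; set of 3 is {1, 2, 3, 4, 5, 6, 7, 8, 11}
Step 15: find(3) -> no change; set of 3 is {1, 2, 3, 4, 5, 6, 7, 8, 11}
Step 16: union(11, 5) -> already same set; set of 11 now {1, 2, 3, 4, 5, 6, 7, 8, 11}
Step 17: find(0) -> no change; set of 0 is {0}
Step 18: union(7, 4) -> already same set; set of 7 now {1, 2, 3, 4, 5, 6, 7, 8, 11}
Step 19: find(0) -> no change; set of 0 is {0}
Step 20: union(7, 11) -> already same set; set of 7 now {1, 2, 3, 4, 5, 6, 7, 8, 11}
Step 21: find(11) -> no change; set of 11 is {1, 2, 3, 4, 5, 6, 7, 8, 11}
Step 22: find(7) -> no change; set of 7 is {1, 2, 3, 4, 5, 6, 7, 8, 11}
Step 23: union(3, 10) -> merged; set of 3 now {1, 2, 3, 4, 5, 6, 7, 8, 10, 11}
Step 24: union(1, 3) -> already same set; set of 1 now {1, 2, 3, 4, 5, 6, 7, 8, 10, 11}
Step 25: union(6, 3) -> already same set; set of 6 now {1, 2, 3, 4, 5, 6, 7, 8, 10, 11}
Step 26: union(9, 11) -> merged; set of 9 now {1, 2, 3, 4, 5, 6, 7, 8, 9, 10, 11}
Set of 4: {1, 2, 3, 4, 5, 6, 7, 8, 9, 10, 11}; 11 is a member.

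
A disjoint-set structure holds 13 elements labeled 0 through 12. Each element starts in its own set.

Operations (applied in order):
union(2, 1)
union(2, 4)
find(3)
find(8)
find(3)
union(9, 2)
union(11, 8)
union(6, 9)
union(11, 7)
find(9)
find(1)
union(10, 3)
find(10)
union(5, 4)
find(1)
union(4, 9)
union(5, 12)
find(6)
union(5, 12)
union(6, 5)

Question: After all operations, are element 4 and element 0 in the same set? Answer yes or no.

Answer: no

Derivation:
Step 1: union(2, 1) -> merged; set of 2 now {1, 2}
Step 2: union(2, 4) -> merged; set of 2 now {1, 2, 4}
Step 3: find(3) -> no change; set of 3 is {3}
Step 4: find(8) -> no change; set of 8 is {8}
Step 5: find(3) -> no change; set of 3 is {3}
Step 6: union(9, 2) -> merged; set of 9 now {1, 2, 4, 9}
Step 7: union(11, 8) -> merged; set of 11 now {8, 11}
Step 8: union(6, 9) -> merged; set of 6 now {1, 2, 4, 6, 9}
Step 9: union(11, 7) -> merged; set of 11 now {7, 8, 11}
Step 10: find(9) -> no change; set of 9 is {1, 2, 4, 6, 9}
Step 11: find(1) -> no change; set of 1 is {1, 2, 4, 6, 9}
Step 12: union(10, 3) -> merged; set of 10 now {3, 10}
Step 13: find(10) -> no change; set of 10 is {3, 10}
Step 14: union(5, 4) -> merged; set of 5 now {1, 2, 4, 5, 6, 9}
Step 15: find(1) -> no change; set of 1 is {1, 2, 4, 5, 6, 9}
Step 16: union(4, 9) -> already same set; set of 4 now {1, 2, 4, 5, 6, 9}
Step 17: union(5, 12) -> merged; set of 5 now {1, 2, 4, 5, 6, 9, 12}
Step 18: find(6) -> no change; set of 6 is {1, 2, 4, 5, 6, 9, 12}
Step 19: union(5, 12) -> already same set; set of 5 now {1, 2, 4, 5, 6, 9, 12}
Step 20: union(6, 5) -> already same set; set of 6 now {1, 2, 4, 5, 6, 9, 12}
Set of 4: {1, 2, 4, 5, 6, 9, 12}; 0 is not a member.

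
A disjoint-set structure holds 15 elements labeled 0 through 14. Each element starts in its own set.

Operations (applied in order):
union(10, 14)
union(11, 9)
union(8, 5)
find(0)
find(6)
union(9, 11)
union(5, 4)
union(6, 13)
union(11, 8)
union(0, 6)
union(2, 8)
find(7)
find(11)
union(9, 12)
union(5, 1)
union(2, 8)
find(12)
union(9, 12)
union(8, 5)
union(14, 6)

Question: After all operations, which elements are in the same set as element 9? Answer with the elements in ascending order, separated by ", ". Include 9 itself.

Step 1: union(10, 14) -> merged; set of 10 now {10, 14}
Step 2: union(11, 9) -> merged; set of 11 now {9, 11}
Step 3: union(8, 5) -> merged; set of 8 now {5, 8}
Step 4: find(0) -> no change; set of 0 is {0}
Step 5: find(6) -> no change; set of 6 is {6}
Step 6: union(9, 11) -> already same set; set of 9 now {9, 11}
Step 7: union(5, 4) -> merged; set of 5 now {4, 5, 8}
Step 8: union(6, 13) -> merged; set of 6 now {6, 13}
Step 9: union(11, 8) -> merged; set of 11 now {4, 5, 8, 9, 11}
Step 10: union(0, 6) -> merged; set of 0 now {0, 6, 13}
Step 11: union(2, 8) -> merged; set of 2 now {2, 4, 5, 8, 9, 11}
Step 12: find(7) -> no change; set of 7 is {7}
Step 13: find(11) -> no change; set of 11 is {2, 4, 5, 8, 9, 11}
Step 14: union(9, 12) -> merged; set of 9 now {2, 4, 5, 8, 9, 11, 12}
Step 15: union(5, 1) -> merged; set of 5 now {1, 2, 4, 5, 8, 9, 11, 12}
Step 16: union(2, 8) -> already same set; set of 2 now {1, 2, 4, 5, 8, 9, 11, 12}
Step 17: find(12) -> no change; set of 12 is {1, 2, 4, 5, 8, 9, 11, 12}
Step 18: union(9, 12) -> already same set; set of 9 now {1, 2, 4, 5, 8, 9, 11, 12}
Step 19: union(8, 5) -> already same set; set of 8 now {1, 2, 4, 5, 8, 9, 11, 12}
Step 20: union(14, 6) -> merged; set of 14 now {0, 6, 10, 13, 14}
Component of 9: {1, 2, 4, 5, 8, 9, 11, 12}

Answer: 1, 2, 4, 5, 8, 9, 11, 12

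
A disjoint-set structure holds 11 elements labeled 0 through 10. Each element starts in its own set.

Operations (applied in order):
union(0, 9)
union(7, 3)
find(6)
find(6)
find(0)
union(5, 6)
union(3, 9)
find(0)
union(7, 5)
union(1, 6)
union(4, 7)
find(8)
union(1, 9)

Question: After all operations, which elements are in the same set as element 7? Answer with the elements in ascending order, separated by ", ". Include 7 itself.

Answer: 0, 1, 3, 4, 5, 6, 7, 9

Derivation:
Step 1: union(0, 9) -> merged; set of 0 now {0, 9}
Step 2: union(7, 3) -> merged; set of 7 now {3, 7}
Step 3: find(6) -> no change; set of 6 is {6}
Step 4: find(6) -> no change; set of 6 is {6}
Step 5: find(0) -> no change; set of 0 is {0, 9}
Step 6: union(5, 6) -> merged; set of 5 now {5, 6}
Step 7: union(3, 9) -> merged; set of 3 now {0, 3, 7, 9}
Step 8: find(0) -> no change; set of 0 is {0, 3, 7, 9}
Step 9: union(7, 5) -> merged; set of 7 now {0, 3, 5, 6, 7, 9}
Step 10: union(1, 6) -> merged; set of 1 now {0, 1, 3, 5, 6, 7, 9}
Step 11: union(4, 7) -> merged; set of 4 now {0, 1, 3, 4, 5, 6, 7, 9}
Step 12: find(8) -> no change; set of 8 is {8}
Step 13: union(1, 9) -> already same set; set of 1 now {0, 1, 3, 4, 5, 6, 7, 9}
Component of 7: {0, 1, 3, 4, 5, 6, 7, 9}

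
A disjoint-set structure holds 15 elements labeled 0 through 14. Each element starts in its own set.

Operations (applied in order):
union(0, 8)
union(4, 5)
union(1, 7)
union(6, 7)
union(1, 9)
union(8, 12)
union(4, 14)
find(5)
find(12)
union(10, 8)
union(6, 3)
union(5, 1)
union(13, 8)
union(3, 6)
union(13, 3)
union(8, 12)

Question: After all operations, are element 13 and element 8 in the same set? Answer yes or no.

Answer: yes

Derivation:
Step 1: union(0, 8) -> merged; set of 0 now {0, 8}
Step 2: union(4, 5) -> merged; set of 4 now {4, 5}
Step 3: union(1, 7) -> merged; set of 1 now {1, 7}
Step 4: union(6, 7) -> merged; set of 6 now {1, 6, 7}
Step 5: union(1, 9) -> merged; set of 1 now {1, 6, 7, 9}
Step 6: union(8, 12) -> merged; set of 8 now {0, 8, 12}
Step 7: union(4, 14) -> merged; set of 4 now {4, 5, 14}
Step 8: find(5) -> no change; set of 5 is {4, 5, 14}
Step 9: find(12) -> no change; set of 12 is {0, 8, 12}
Step 10: union(10, 8) -> merged; set of 10 now {0, 8, 10, 12}
Step 11: union(6, 3) -> merged; set of 6 now {1, 3, 6, 7, 9}
Step 12: union(5, 1) -> merged; set of 5 now {1, 3, 4, 5, 6, 7, 9, 14}
Step 13: union(13, 8) -> merged; set of 13 now {0, 8, 10, 12, 13}
Step 14: union(3, 6) -> already same set; set of 3 now {1, 3, 4, 5, 6, 7, 9, 14}
Step 15: union(13, 3) -> merged; set of 13 now {0, 1, 3, 4, 5, 6, 7, 8, 9, 10, 12, 13, 14}
Step 16: union(8, 12) -> already same set; set of 8 now {0, 1, 3, 4, 5, 6, 7, 8, 9, 10, 12, 13, 14}
Set of 13: {0, 1, 3, 4, 5, 6, 7, 8, 9, 10, 12, 13, 14}; 8 is a member.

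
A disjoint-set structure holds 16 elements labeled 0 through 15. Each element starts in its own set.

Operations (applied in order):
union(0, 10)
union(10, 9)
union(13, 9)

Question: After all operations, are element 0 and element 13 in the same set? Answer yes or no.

Step 1: union(0, 10) -> merged; set of 0 now {0, 10}
Step 2: union(10, 9) -> merged; set of 10 now {0, 9, 10}
Step 3: union(13, 9) -> merged; set of 13 now {0, 9, 10, 13}
Set of 0: {0, 9, 10, 13}; 13 is a member.

Answer: yes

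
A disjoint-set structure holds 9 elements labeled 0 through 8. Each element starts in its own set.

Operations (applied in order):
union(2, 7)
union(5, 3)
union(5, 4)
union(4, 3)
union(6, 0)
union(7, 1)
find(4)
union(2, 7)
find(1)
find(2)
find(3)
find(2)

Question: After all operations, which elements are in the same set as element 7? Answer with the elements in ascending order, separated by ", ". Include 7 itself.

Answer: 1, 2, 7

Derivation:
Step 1: union(2, 7) -> merged; set of 2 now {2, 7}
Step 2: union(5, 3) -> merged; set of 5 now {3, 5}
Step 3: union(5, 4) -> merged; set of 5 now {3, 4, 5}
Step 4: union(4, 3) -> already same set; set of 4 now {3, 4, 5}
Step 5: union(6, 0) -> merged; set of 6 now {0, 6}
Step 6: union(7, 1) -> merged; set of 7 now {1, 2, 7}
Step 7: find(4) -> no change; set of 4 is {3, 4, 5}
Step 8: union(2, 7) -> already same set; set of 2 now {1, 2, 7}
Step 9: find(1) -> no change; set of 1 is {1, 2, 7}
Step 10: find(2) -> no change; set of 2 is {1, 2, 7}
Step 11: find(3) -> no change; set of 3 is {3, 4, 5}
Step 12: find(2) -> no change; set of 2 is {1, 2, 7}
Component of 7: {1, 2, 7}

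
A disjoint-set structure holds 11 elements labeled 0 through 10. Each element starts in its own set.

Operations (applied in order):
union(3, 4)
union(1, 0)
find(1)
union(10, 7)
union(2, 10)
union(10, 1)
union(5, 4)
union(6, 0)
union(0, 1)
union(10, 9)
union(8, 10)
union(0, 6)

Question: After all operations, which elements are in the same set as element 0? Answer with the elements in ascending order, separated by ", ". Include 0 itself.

Step 1: union(3, 4) -> merged; set of 3 now {3, 4}
Step 2: union(1, 0) -> merged; set of 1 now {0, 1}
Step 3: find(1) -> no change; set of 1 is {0, 1}
Step 4: union(10, 7) -> merged; set of 10 now {7, 10}
Step 5: union(2, 10) -> merged; set of 2 now {2, 7, 10}
Step 6: union(10, 1) -> merged; set of 10 now {0, 1, 2, 7, 10}
Step 7: union(5, 4) -> merged; set of 5 now {3, 4, 5}
Step 8: union(6, 0) -> merged; set of 6 now {0, 1, 2, 6, 7, 10}
Step 9: union(0, 1) -> already same set; set of 0 now {0, 1, 2, 6, 7, 10}
Step 10: union(10, 9) -> merged; set of 10 now {0, 1, 2, 6, 7, 9, 10}
Step 11: union(8, 10) -> merged; set of 8 now {0, 1, 2, 6, 7, 8, 9, 10}
Step 12: union(0, 6) -> already same set; set of 0 now {0, 1, 2, 6, 7, 8, 9, 10}
Component of 0: {0, 1, 2, 6, 7, 8, 9, 10}

Answer: 0, 1, 2, 6, 7, 8, 9, 10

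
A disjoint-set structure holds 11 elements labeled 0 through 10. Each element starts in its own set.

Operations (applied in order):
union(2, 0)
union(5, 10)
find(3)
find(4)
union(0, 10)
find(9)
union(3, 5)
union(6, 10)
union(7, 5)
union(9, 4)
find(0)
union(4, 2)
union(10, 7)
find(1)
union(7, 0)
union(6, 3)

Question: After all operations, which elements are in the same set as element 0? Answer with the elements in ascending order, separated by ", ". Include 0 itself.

Step 1: union(2, 0) -> merged; set of 2 now {0, 2}
Step 2: union(5, 10) -> merged; set of 5 now {5, 10}
Step 3: find(3) -> no change; set of 3 is {3}
Step 4: find(4) -> no change; set of 4 is {4}
Step 5: union(0, 10) -> merged; set of 0 now {0, 2, 5, 10}
Step 6: find(9) -> no change; set of 9 is {9}
Step 7: union(3, 5) -> merged; set of 3 now {0, 2, 3, 5, 10}
Step 8: union(6, 10) -> merged; set of 6 now {0, 2, 3, 5, 6, 10}
Step 9: union(7, 5) -> merged; set of 7 now {0, 2, 3, 5, 6, 7, 10}
Step 10: union(9, 4) -> merged; set of 9 now {4, 9}
Step 11: find(0) -> no change; set of 0 is {0, 2, 3, 5, 6, 7, 10}
Step 12: union(4, 2) -> merged; set of 4 now {0, 2, 3, 4, 5, 6, 7, 9, 10}
Step 13: union(10, 7) -> already same set; set of 10 now {0, 2, 3, 4, 5, 6, 7, 9, 10}
Step 14: find(1) -> no change; set of 1 is {1}
Step 15: union(7, 0) -> already same set; set of 7 now {0, 2, 3, 4, 5, 6, 7, 9, 10}
Step 16: union(6, 3) -> already same set; set of 6 now {0, 2, 3, 4, 5, 6, 7, 9, 10}
Component of 0: {0, 2, 3, 4, 5, 6, 7, 9, 10}

Answer: 0, 2, 3, 4, 5, 6, 7, 9, 10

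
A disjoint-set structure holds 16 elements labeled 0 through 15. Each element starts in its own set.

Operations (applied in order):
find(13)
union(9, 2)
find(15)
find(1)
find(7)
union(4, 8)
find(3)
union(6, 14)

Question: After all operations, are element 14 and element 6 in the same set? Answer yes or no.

Answer: yes

Derivation:
Step 1: find(13) -> no change; set of 13 is {13}
Step 2: union(9, 2) -> merged; set of 9 now {2, 9}
Step 3: find(15) -> no change; set of 15 is {15}
Step 4: find(1) -> no change; set of 1 is {1}
Step 5: find(7) -> no change; set of 7 is {7}
Step 6: union(4, 8) -> merged; set of 4 now {4, 8}
Step 7: find(3) -> no change; set of 3 is {3}
Step 8: union(6, 14) -> merged; set of 6 now {6, 14}
Set of 14: {6, 14}; 6 is a member.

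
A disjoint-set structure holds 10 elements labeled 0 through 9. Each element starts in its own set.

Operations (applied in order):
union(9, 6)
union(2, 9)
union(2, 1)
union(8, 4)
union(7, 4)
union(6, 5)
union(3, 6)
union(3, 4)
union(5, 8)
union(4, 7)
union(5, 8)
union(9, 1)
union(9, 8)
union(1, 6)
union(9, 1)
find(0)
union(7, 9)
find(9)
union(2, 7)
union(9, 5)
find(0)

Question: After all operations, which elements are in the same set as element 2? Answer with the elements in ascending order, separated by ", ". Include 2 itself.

Answer: 1, 2, 3, 4, 5, 6, 7, 8, 9

Derivation:
Step 1: union(9, 6) -> merged; set of 9 now {6, 9}
Step 2: union(2, 9) -> merged; set of 2 now {2, 6, 9}
Step 3: union(2, 1) -> merged; set of 2 now {1, 2, 6, 9}
Step 4: union(8, 4) -> merged; set of 8 now {4, 8}
Step 5: union(7, 4) -> merged; set of 7 now {4, 7, 8}
Step 6: union(6, 5) -> merged; set of 6 now {1, 2, 5, 6, 9}
Step 7: union(3, 6) -> merged; set of 3 now {1, 2, 3, 5, 6, 9}
Step 8: union(3, 4) -> merged; set of 3 now {1, 2, 3, 4, 5, 6, 7, 8, 9}
Step 9: union(5, 8) -> already same set; set of 5 now {1, 2, 3, 4, 5, 6, 7, 8, 9}
Step 10: union(4, 7) -> already same set; set of 4 now {1, 2, 3, 4, 5, 6, 7, 8, 9}
Step 11: union(5, 8) -> already same set; set of 5 now {1, 2, 3, 4, 5, 6, 7, 8, 9}
Step 12: union(9, 1) -> already same set; set of 9 now {1, 2, 3, 4, 5, 6, 7, 8, 9}
Step 13: union(9, 8) -> already same set; set of 9 now {1, 2, 3, 4, 5, 6, 7, 8, 9}
Step 14: union(1, 6) -> already same set; set of 1 now {1, 2, 3, 4, 5, 6, 7, 8, 9}
Step 15: union(9, 1) -> already same set; set of 9 now {1, 2, 3, 4, 5, 6, 7, 8, 9}
Step 16: find(0) -> no change; set of 0 is {0}
Step 17: union(7, 9) -> already same set; set of 7 now {1, 2, 3, 4, 5, 6, 7, 8, 9}
Step 18: find(9) -> no change; set of 9 is {1, 2, 3, 4, 5, 6, 7, 8, 9}
Step 19: union(2, 7) -> already same set; set of 2 now {1, 2, 3, 4, 5, 6, 7, 8, 9}
Step 20: union(9, 5) -> already same set; set of 9 now {1, 2, 3, 4, 5, 6, 7, 8, 9}
Step 21: find(0) -> no change; set of 0 is {0}
Component of 2: {1, 2, 3, 4, 5, 6, 7, 8, 9}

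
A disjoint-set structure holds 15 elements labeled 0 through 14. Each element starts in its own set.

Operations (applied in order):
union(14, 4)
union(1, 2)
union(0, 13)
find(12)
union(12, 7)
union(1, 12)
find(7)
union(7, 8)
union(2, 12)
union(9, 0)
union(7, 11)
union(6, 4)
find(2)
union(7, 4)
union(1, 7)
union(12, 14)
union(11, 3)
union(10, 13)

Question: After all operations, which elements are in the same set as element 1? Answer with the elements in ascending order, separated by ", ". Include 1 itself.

Answer: 1, 2, 3, 4, 6, 7, 8, 11, 12, 14

Derivation:
Step 1: union(14, 4) -> merged; set of 14 now {4, 14}
Step 2: union(1, 2) -> merged; set of 1 now {1, 2}
Step 3: union(0, 13) -> merged; set of 0 now {0, 13}
Step 4: find(12) -> no change; set of 12 is {12}
Step 5: union(12, 7) -> merged; set of 12 now {7, 12}
Step 6: union(1, 12) -> merged; set of 1 now {1, 2, 7, 12}
Step 7: find(7) -> no change; set of 7 is {1, 2, 7, 12}
Step 8: union(7, 8) -> merged; set of 7 now {1, 2, 7, 8, 12}
Step 9: union(2, 12) -> already same set; set of 2 now {1, 2, 7, 8, 12}
Step 10: union(9, 0) -> merged; set of 9 now {0, 9, 13}
Step 11: union(7, 11) -> merged; set of 7 now {1, 2, 7, 8, 11, 12}
Step 12: union(6, 4) -> merged; set of 6 now {4, 6, 14}
Step 13: find(2) -> no change; set of 2 is {1, 2, 7, 8, 11, 12}
Step 14: union(7, 4) -> merged; set of 7 now {1, 2, 4, 6, 7, 8, 11, 12, 14}
Step 15: union(1, 7) -> already same set; set of 1 now {1, 2, 4, 6, 7, 8, 11, 12, 14}
Step 16: union(12, 14) -> already same set; set of 12 now {1, 2, 4, 6, 7, 8, 11, 12, 14}
Step 17: union(11, 3) -> merged; set of 11 now {1, 2, 3, 4, 6, 7, 8, 11, 12, 14}
Step 18: union(10, 13) -> merged; set of 10 now {0, 9, 10, 13}
Component of 1: {1, 2, 3, 4, 6, 7, 8, 11, 12, 14}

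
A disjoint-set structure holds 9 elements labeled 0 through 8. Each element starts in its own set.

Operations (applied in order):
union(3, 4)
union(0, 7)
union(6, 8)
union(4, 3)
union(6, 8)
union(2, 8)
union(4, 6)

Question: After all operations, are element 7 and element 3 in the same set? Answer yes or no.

Answer: no

Derivation:
Step 1: union(3, 4) -> merged; set of 3 now {3, 4}
Step 2: union(0, 7) -> merged; set of 0 now {0, 7}
Step 3: union(6, 8) -> merged; set of 6 now {6, 8}
Step 4: union(4, 3) -> already same set; set of 4 now {3, 4}
Step 5: union(6, 8) -> already same set; set of 6 now {6, 8}
Step 6: union(2, 8) -> merged; set of 2 now {2, 6, 8}
Step 7: union(4, 6) -> merged; set of 4 now {2, 3, 4, 6, 8}
Set of 7: {0, 7}; 3 is not a member.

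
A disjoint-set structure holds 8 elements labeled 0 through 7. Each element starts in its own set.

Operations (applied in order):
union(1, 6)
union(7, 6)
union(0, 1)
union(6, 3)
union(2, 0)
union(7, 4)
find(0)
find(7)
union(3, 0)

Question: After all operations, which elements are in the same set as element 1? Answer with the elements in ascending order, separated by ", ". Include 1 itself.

Answer: 0, 1, 2, 3, 4, 6, 7

Derivation:
Step 1: union(1, 6) -> merged; set of 1 now {1, 6}
Step 2: union(7, 6) -> merged; set of 7 now {1, 6, 7}
Step 3: union(0, 1) -> merged; set of 0 now {0, 1, 6, 7}
Step 4: union(6, 3) -> merged; set of 6 now {0, 1, 3, 6, 7}
Step 5: union(2, 0) -> merged; set of 2 now {0, 1, 2, 3, 6, 7}
Step 6: union(7, 4) -> merged; set of 7 now {0, 1, 2, 3, 4, 6, 7}
Step 7: find(0) -> no change; set of 0 is {0, 1, 2, 3, 4, 6, 7}
Step 8: find(7) -> no change; set of 7 is {0, 1, 2, 3, 4, 6, 7}
Step 9: union(3, 0) -> already same set; set of 3 now {0, 1, 2, 3, 4, 6, 7}
Component of 1: {0, 1, 2, 3, 4, 6, 7}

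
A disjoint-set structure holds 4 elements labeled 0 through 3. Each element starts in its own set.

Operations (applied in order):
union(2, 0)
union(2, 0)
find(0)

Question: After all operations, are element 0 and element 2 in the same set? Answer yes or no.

Step 1: union(2, 0) -> merged; set of 2 now {0, 2}
Step 2: union(2, 0) -> already same set; set of 2 now {0, 2}
Step 3: find(0) -> no change; set of 0 is {0, 2}
Set of 0: {0, 2}; 2 is a member.

Answer: yes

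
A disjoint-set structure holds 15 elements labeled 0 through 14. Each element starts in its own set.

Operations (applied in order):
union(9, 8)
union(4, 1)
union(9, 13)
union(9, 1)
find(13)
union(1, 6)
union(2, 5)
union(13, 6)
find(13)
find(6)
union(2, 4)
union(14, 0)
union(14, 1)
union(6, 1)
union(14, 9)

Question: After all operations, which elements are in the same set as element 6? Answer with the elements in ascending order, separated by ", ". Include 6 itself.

Step 1: union(9, 8) -> merged; set of 9 now {8, 9}
Step 2: union(4, 1) -> merged; set of 4 now {1, 4}
Step 3: union(9, 13) -> merged; set of 9 now {8, 9, 13}
Step 4: union(9, 1) -> merged; set of 9 now {1, 4, 8, 9, 13}
Step 5: find(13) -> no change; set of 13 is {1, 4, 8, 9, 13}
Step 6: union(1, 6) -> merged; set of 1 now {1, 4, 6, 8, 9, 13}
Step 7: union(2, 5) -> merged; set of 2 now {2, 5}
Step 8: union(13, 6) -> already same set; set of 13 now {1, 4, 6, 8, 9, 13}
Step 9: find(13) -> no change; set of 13 is {1, 4, 6, 8, 9, 13}
Step 10: find(6) -> no change; set of 6 is {1, 4, 6, 8, 9, 13}
Step 11: union(2, 4) -> merged; set of 2 now {1, 2, 4, 5, 6, 8, 9, 13}
Step 12: union(14, 0) -> merged; set of 14 now {0, 14}
Step 13: union(14, 1) -> merged; set of 14 now {0, 1, 2, 4, 5, 6, 8, 9, 13, 14}
Step 14: union(6, 1) -> already same set; set of 6 now {0, 1, 2, 4, 5, 6, 8, 9, 13, 14}
Step 15: union(14, 9) -> already same set; set of 14 now {0, 1, 2, 4, 5, 6, 8, 9, 13, 14}
Component of 6: {0, 1, 2, 4, 5, 6, 8, 9, 13, 14}

Answer: 0, 1, 2, 4, 5, 6, 8, 9, 13, 14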